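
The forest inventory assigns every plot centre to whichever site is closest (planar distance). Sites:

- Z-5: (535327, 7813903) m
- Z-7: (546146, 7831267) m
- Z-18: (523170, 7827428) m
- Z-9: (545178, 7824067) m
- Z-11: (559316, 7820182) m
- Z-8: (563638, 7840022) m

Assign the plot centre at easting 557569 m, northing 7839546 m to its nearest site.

Squared distances to each site:
Z-5: 1152270013.000; Z-7: 199026770.000; Z-18: 1330137125.000; Z-9: 393136322.000; Z-11: 378016505.000; Z-8: 37059337.000.
Minimum at Z-8.

Z-8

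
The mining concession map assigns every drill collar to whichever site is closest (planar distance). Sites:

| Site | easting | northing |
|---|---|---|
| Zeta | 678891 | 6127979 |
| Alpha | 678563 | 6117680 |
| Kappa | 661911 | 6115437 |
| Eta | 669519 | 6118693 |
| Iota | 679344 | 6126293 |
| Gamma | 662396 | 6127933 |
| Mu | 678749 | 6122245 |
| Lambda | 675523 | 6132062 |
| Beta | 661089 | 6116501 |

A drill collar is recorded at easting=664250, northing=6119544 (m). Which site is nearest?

Beta

Squared distances to each site:
Zeta: 285508106.000; Alpha: 208336465.000; Kappa: 22338370.000; Eta: 28486562.000; Iota: 273377837.000; Gamma: 73812637.000; Mu: 217516402.000; Lambda: 283780853.000; Beta: 19251770.000.
Minimum at Beta.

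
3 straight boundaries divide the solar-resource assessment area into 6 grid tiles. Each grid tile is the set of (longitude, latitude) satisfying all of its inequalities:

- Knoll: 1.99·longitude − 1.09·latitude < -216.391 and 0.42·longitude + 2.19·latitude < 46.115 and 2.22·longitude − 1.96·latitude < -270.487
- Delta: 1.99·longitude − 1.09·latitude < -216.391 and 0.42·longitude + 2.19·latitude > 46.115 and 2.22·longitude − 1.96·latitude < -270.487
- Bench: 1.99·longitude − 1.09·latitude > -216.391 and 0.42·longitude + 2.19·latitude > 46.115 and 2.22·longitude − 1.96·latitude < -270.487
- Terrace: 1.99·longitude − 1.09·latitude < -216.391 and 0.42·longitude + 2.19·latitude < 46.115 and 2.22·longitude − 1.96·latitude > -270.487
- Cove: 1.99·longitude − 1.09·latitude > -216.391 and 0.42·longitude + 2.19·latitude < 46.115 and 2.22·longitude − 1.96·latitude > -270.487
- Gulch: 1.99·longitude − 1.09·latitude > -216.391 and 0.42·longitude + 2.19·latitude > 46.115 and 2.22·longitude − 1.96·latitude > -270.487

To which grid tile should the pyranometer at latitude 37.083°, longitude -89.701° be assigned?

Knoll

1.99·-89.701 − 1.09·37.083 = -218.925, which is < -216.391
0.42·-89.701 + 2.19·37.083 = 43.537, which is < 46.115
2.22·-89.701 − 1.96·37.083 = -271.819, which is < -270.487
This sign pattern matches Knoll.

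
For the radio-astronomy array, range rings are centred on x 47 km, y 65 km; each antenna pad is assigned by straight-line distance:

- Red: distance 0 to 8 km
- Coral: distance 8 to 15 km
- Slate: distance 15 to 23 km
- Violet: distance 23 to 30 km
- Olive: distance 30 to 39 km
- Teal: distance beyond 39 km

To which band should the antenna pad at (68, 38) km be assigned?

Distance = √((68−47)² + (38−65)²) = √(441.000 + 729.000) = 34.205 km.
30 ≤ 34.205 < 39 → Olive.

Olive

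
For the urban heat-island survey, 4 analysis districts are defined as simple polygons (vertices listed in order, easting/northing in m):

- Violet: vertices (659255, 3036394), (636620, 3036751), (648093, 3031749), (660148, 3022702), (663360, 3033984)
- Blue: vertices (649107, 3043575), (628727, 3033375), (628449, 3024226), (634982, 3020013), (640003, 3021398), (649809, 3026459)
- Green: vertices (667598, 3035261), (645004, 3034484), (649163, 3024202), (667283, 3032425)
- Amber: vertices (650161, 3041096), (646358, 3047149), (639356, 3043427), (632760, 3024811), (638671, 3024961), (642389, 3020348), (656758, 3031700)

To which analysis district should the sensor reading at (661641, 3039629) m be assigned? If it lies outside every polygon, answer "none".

Cast a ray rightward from (661641, 3039629). For each polygon, the edges (by vertex number in listed order) whose endpoints lie on opposite sides of northing = 3039629, where each meets that height, and whether that is right or left of the point:
Violet: no edge straddles that height → 0 crossings.
Blue: 1–2 at easting≈641222.7 (left), 6–1 at easting≈649268.8 (left) → 0 crossings.
Green: no edge straddles that height → 0 crossings.
Amber: 3–4 at easting≈638010.3 (left), 7–1 at easting≈651191.0 (left) → 0 crossings.
All counts are even, so the point lies outside every listed polygon.

none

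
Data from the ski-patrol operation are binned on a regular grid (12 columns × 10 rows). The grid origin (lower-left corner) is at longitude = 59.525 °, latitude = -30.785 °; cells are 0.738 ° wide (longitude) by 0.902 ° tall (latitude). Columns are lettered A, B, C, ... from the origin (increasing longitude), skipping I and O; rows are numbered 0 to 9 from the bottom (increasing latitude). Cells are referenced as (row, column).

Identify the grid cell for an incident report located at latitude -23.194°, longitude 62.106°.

Column index: ⌊(62.106 − 59.525) / 0.738⌋ = ⌊3.497⌋ = 3 → column D
Row offset from origin: ⌊(-23.194 − -30.785) / 0.902⌋ = ⌊8.416⌋ = 8 → row 8

(8, D)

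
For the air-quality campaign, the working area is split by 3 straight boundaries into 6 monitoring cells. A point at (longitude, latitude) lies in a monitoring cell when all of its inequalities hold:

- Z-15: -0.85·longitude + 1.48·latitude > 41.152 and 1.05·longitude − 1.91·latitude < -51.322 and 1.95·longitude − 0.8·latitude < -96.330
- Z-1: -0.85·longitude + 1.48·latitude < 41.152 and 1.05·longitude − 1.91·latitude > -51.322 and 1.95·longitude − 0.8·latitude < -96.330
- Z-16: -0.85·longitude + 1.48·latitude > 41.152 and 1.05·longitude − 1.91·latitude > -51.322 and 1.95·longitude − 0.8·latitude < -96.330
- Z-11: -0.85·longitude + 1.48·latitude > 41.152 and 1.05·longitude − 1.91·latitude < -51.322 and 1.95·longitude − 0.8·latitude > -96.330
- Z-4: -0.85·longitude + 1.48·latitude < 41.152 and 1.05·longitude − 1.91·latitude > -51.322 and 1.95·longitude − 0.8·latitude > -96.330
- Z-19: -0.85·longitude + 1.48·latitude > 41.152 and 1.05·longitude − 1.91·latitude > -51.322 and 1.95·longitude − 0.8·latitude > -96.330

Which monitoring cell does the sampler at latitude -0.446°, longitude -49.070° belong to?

-0.85·-49.070 + 1.48·-0.446 = 41.049, which is < 41.152
1.05·-49.070 − 1.91·-0.446 = -50.672, which is > -51.322
1.95·-49.070 − 0.8·-0.446 = -95.330, which is > -96.330
This sign pattern matches Z-4.

Z-4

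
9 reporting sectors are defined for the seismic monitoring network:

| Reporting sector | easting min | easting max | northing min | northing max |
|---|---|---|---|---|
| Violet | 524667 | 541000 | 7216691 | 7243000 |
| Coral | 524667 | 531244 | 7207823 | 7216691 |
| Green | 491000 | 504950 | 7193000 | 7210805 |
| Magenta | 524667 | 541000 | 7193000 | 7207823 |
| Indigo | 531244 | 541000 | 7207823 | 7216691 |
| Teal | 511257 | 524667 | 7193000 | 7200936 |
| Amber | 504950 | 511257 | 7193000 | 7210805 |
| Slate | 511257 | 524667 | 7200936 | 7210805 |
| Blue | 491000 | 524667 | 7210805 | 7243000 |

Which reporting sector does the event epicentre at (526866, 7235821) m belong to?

Violet

The point has easting = 526866 and northing = 7235821.
Only Violet satisfies 524667 ≤ easting ≤ 541000 and 7216691 ≤ northing ≤ 7243000.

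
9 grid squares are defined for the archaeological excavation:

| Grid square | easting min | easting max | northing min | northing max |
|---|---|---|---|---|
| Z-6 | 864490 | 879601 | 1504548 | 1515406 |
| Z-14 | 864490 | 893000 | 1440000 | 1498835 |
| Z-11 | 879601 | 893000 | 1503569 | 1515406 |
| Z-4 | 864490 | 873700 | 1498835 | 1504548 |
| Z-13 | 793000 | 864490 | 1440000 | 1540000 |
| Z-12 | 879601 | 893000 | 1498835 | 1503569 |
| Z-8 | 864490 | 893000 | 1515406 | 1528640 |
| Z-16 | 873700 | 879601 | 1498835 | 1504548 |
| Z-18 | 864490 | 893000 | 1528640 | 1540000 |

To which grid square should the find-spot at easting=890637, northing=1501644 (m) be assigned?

The point has easting = 890637 and northing = 1501644.
Only Z-12 satisfies 879601 ≤ easting ≤ 893000 and 1498835 ≤ northing ≤ 1503569.

Z-12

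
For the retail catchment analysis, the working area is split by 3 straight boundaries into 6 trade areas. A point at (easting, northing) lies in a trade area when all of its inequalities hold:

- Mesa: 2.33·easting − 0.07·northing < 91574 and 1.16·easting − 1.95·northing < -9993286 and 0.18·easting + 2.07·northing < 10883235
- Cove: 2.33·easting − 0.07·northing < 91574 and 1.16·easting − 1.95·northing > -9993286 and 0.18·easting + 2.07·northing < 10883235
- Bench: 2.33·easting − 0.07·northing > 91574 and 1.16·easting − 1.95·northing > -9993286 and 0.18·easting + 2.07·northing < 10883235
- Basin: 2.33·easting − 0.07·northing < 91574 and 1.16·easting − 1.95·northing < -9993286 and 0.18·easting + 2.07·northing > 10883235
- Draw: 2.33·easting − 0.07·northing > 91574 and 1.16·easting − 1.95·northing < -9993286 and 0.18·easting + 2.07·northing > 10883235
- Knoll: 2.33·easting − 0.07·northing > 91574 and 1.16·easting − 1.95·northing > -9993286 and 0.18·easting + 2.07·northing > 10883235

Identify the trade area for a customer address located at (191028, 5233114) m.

2.33·191028 − 0.07·5233114 = 78777.260, which is < 91574
1.16·191028 − 1.95·5233114 = -9982979.820, which is > -9993286
0.18·191028 + 2.07·5233114 = 10866931.020, which is < 10883235
This sign pattern matches Cove.

Cove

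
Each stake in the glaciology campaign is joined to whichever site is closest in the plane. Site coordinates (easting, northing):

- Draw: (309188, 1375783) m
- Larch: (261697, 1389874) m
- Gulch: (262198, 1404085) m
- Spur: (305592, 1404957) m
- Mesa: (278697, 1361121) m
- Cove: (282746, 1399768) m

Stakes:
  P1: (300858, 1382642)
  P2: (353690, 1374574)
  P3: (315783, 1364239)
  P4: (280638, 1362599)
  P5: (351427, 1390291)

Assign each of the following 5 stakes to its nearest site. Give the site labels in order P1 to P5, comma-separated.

Draw, Draw, Draw, Mesa, Draw

P1 → Draw (d²=116434781.00)
P2 → Draw (d²=1981889685.00)
P3 → Draw (d²=176757961.00)
P4 → Mesa (d²=5951965.00)
P5 → Draw (d²=1994615185.00)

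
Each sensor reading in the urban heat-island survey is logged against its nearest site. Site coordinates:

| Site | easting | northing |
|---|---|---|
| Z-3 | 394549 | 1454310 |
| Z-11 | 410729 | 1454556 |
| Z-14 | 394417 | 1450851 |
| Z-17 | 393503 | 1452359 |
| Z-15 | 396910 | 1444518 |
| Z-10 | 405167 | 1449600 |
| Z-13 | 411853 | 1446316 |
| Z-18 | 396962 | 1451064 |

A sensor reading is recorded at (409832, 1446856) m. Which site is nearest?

Z-13

Squared distances to each site:
Z-3: 289132205.000; Z-11: 60094609.000; Z-14: 253582250.000; Z-17: 296919250.000; Z-15: 172444328.000; Z-10: 29291761.000; Z-13: 4376041.000; Z-18: 183344164.000.
Minimum at Z-13.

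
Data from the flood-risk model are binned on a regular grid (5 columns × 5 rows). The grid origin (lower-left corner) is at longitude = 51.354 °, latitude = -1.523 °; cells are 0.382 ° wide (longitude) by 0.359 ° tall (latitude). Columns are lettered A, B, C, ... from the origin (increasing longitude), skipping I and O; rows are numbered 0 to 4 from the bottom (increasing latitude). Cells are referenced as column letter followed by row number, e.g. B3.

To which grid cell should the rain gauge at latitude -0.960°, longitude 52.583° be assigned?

D1

Column index: ⌊(52.583 − 51.354) / 0.382⌋ = ⌊3.217⌋ = 3 → column D
Row offset from origin: ⌊(-0.960 − -1.523) / 0.359⌋ = ⌊1.568⌋ = 1 → row 1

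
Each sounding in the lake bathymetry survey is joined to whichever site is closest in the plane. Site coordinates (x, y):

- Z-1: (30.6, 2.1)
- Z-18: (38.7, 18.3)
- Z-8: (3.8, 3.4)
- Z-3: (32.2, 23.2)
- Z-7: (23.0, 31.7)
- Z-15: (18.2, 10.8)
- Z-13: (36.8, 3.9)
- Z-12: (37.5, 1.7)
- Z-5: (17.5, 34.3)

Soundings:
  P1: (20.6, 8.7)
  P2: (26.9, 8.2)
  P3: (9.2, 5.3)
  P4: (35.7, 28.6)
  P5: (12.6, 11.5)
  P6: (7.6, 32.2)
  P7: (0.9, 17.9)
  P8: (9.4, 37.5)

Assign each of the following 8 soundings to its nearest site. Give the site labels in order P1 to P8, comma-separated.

Z-15, Z-1, Z-8, Z-3, Z-15, Z-5, Z-8, Z-5

P1 → Z-15 (d²=10.17)
P2 → Z-1 (d²=50.90)
P3 → Z-8 (d²=32.77)
P4 → Z-3 (d²=41.41)
P5 → Z-15 (d²=31.85)
P6 → Z-5 (d²=102.42)
P7 → Z-8 (d²=218.66)
P8 → Z-5 (d²=75.85)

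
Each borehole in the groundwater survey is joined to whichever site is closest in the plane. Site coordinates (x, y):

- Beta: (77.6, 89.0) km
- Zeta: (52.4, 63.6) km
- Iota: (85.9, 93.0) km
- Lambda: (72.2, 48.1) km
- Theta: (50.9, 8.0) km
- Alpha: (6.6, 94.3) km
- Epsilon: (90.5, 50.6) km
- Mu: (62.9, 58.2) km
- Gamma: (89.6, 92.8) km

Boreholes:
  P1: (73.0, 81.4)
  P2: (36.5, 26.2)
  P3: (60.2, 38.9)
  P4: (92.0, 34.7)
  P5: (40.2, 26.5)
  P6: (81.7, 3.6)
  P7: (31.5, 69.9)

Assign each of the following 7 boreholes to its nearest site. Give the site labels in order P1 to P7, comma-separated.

Beta, Theta, Lambda, Epsilon, Theta, Theta, Zeta

P1 → Beta (d²=78.92)
P2 → Theta (d²=538.60)
P3 → Lambda (d²=228.64)
P4 → Epsilon (d²=255.06)
P5 → Theta (d²=456.74)
P6 → Theta (d²=968.00)
P7 → Zeta (d²=476.50)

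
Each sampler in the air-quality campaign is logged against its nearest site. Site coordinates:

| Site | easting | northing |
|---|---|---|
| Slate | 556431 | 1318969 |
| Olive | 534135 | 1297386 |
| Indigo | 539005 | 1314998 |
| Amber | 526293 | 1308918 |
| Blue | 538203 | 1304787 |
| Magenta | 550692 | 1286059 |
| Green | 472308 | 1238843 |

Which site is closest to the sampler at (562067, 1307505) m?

Slate

Squared distances to each site:
Slate: 163187792.000; Olive: 882590785.000; Indigo: 588000893.000; Amber: 1281775645.000; Blue: 576878020.000; Magenta: 589321541.000; Green: 12771148325.000.
Minimum at Slate.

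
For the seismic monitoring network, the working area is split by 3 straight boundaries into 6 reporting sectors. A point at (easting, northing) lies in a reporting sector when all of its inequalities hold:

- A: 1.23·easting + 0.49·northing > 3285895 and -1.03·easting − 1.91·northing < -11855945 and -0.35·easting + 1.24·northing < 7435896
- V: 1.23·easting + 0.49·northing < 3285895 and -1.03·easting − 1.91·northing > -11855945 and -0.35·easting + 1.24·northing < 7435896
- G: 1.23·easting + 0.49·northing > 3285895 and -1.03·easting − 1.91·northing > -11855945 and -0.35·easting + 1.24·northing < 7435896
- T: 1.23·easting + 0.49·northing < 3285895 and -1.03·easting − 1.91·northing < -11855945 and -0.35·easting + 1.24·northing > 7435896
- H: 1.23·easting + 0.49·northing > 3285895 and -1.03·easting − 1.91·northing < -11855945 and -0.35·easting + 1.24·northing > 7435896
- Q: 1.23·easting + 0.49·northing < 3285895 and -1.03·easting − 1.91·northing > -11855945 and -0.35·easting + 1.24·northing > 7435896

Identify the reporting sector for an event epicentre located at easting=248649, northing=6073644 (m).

T

1.23·248649 + 0.49·6073644 = 3281923.830, which is < 3285895
-1.03·248649 − 1.91·6073644 = -11856768.510, which is < -11855945
-0.35·248649 + 1.24·6073644 = 7444291.410, which is > 7435896
This sign pattern matches T.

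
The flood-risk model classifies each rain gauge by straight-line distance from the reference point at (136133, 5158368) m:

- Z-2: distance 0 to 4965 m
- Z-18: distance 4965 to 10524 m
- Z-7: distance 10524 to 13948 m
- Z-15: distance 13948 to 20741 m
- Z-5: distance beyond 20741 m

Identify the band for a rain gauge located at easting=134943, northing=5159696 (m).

Z-2

Distance = √((134943−136133)² + (5159696−5158368)²) = √(1416100.000 + 1763584.000) = 1783.167 m.
0 ≤ 1783.167 < 4965 → Z-2.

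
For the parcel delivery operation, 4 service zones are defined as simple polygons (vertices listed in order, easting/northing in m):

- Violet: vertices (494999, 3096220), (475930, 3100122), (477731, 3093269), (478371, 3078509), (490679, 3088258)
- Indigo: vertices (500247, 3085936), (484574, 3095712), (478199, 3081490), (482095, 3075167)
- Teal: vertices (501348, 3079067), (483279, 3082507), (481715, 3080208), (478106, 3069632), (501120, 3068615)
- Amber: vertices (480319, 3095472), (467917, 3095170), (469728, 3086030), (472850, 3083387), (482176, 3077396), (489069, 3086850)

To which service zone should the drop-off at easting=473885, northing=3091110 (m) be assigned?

Cast a ray rightward from (473885, 3091110). For each polygon, the edges (by vertex number in listed order) whose endpoints lie on opposite sides of northing = 3091110, where each meets that height, and whether that is right or left of the point:
Violet: 3–4 at easting≈477824.6 (right), 5–1 at easting≈492226.4 (right) → 2 crossings.
Indigo: 1–2 at easting≈491952.0 (right), 2–3 at easting≈482511.2 (right) → 2 crossings.
Teal: no edge straddles that height → 0 crossings.
Amber: 2–3 at easting≈468721.4 (left), 6–1 at easting≈484745.8 (right) → 1 crossing.
Only Amber has an odd count, so the point is inside Amber.

Amber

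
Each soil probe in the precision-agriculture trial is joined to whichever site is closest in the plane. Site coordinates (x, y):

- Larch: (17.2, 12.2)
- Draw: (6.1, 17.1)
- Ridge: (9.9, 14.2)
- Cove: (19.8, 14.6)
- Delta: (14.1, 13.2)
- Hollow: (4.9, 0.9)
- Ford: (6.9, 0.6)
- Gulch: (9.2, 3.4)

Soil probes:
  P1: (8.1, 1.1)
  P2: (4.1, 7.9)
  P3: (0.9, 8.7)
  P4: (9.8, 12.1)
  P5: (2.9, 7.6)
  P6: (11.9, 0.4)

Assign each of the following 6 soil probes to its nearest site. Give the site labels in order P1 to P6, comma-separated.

Ford, Gulch, Hollow, Ridge, Hollow, Gulch

P1 → Ford (d²=1.69)
P2 → Gulch (d²=46.26)
P3 → Hollow (d²=76.84)
P4 → Ridge (d²=4.42)
P5 → Hollow (d²=48.89)
P6 → Gulch (d²=16.29)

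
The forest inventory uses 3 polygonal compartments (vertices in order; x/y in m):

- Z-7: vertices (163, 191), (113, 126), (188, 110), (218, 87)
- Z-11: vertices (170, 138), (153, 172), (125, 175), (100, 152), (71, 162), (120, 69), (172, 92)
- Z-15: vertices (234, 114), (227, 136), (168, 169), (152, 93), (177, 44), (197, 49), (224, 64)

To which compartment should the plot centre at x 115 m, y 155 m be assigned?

Z-11

Cast a ray rightward from (115, 155). For each polygon, the edges (by vertex number in listed order) whose endpoints lie on opposite sides of y = 155, where each meets that height, and whether that is right or left of the point:
Z-7: 1–2 at x≈135.3 (right), 4–1 at x≈182.0 (right) → 2 crossings.
Z-11: 1–2 at x≈161.5 (right), 3–4 at x≈103.3 (left), 4–5 at x≈91.3 (left), 5–6 at x≈74.7 (left) → 1 crossing.
Z-15: 2–3 at x≈193.0 (right), 3–4 at x≈165.1 (right) → 2 crossings.
Only Z-11 has an odd count, so the point is inside Z-11.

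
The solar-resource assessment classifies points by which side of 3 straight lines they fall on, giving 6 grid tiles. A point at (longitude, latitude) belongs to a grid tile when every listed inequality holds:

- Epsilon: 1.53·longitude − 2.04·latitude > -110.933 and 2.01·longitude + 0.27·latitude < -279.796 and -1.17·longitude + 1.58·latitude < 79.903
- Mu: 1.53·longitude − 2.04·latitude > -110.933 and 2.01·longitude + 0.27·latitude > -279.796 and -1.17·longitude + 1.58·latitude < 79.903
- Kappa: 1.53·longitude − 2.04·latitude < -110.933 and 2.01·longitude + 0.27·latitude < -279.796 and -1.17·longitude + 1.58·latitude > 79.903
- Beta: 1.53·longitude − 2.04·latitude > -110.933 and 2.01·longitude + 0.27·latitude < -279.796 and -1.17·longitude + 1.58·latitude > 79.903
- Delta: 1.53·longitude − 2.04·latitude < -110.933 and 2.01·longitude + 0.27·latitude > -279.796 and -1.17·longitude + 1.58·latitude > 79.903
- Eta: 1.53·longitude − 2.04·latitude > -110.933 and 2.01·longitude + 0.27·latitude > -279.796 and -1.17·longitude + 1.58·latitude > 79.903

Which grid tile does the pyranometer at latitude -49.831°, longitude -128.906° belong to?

Mu

1.53·-128.906 − 2.04·-49.831 = -95.571, which is > -110.933
2.01·-128.906 + 0.27·-49.831 = -272.555, which is > -279.796
-1.17·-128.906 + 1.58·-49.831 = 72.087, which is < 79.903
This sign pattern matches Mu.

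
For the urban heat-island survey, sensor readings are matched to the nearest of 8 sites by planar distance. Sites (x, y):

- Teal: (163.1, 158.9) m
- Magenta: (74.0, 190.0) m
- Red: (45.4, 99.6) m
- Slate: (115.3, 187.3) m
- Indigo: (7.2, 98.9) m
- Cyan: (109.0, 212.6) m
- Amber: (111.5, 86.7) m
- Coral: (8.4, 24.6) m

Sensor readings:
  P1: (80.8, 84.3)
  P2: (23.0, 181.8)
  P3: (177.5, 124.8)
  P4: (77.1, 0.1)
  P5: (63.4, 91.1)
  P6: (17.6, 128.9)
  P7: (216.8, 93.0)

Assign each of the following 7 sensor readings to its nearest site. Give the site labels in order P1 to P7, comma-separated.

P1 → Amber (d²=948.25)
P2 → Magenta (d²=2668.24)
P3 → Teal (d²=1370.17)
P4 → Coral (d²=5319.94)
P5 → Red (d²=396.25)
P6 → Indigo (d²=1008.16)
P7 → Teal (d²=7226.50)

Amber, Magenta, Teal, Coral, Red, Indigo, Teal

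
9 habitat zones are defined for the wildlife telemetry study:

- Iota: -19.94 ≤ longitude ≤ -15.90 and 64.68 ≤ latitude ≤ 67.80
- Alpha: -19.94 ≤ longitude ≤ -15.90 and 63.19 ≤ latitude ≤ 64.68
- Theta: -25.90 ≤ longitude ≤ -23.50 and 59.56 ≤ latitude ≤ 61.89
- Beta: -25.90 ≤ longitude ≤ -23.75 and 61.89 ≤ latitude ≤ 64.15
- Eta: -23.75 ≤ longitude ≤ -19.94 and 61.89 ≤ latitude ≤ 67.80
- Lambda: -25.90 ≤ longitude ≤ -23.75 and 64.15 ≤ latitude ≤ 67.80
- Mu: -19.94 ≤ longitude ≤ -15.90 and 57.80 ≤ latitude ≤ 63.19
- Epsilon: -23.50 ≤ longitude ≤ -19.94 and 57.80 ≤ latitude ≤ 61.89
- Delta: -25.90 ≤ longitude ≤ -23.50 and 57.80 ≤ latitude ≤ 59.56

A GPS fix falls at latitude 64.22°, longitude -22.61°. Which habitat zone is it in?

The point has longitude = -22.61 and latitude = 64.22.
Only Eta satisfies -23.75 ≤ longitude ≤ -19.94 and 61.89 ≤ latitude ≤ 67.80.

Eta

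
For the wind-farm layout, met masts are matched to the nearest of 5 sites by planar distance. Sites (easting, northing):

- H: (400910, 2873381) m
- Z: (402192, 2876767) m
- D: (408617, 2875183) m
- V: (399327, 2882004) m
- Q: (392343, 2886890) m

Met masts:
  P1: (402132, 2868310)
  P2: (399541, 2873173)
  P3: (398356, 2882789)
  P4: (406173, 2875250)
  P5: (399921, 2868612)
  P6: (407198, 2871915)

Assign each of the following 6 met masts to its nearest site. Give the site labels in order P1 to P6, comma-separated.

H, H, V, D, H, D

P1 → H (d²=27208325.00)
P2 → H (d²=1917425.00)
P3 → V (d²=1559066.00)
P4 → D (d²=5977625.00)
P5 → H (d²=23721482.00)
P6 → D (d²=12693385.00)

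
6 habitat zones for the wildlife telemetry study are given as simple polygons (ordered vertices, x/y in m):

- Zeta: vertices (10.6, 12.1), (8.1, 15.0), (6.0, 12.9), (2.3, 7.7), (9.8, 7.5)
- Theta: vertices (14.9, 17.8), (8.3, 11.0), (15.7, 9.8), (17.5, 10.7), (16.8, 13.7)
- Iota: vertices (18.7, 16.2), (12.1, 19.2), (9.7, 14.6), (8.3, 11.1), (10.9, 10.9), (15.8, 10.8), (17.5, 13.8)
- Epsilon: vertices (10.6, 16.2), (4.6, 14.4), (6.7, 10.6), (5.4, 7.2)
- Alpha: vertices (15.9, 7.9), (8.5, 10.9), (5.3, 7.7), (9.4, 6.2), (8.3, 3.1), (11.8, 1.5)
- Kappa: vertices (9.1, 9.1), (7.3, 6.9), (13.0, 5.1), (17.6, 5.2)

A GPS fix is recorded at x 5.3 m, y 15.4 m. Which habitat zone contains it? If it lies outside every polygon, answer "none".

none

Cast a ray rightward from (5.3, 15.4). For each polygon, the edges (by vertex number in listed order) whose endpoints lie on opposite sides of y = 15.4, where each meets that height, and whether that is right or left of the point:
Zeta: no edge straddles that height → 0 crossings.
Theta: 1–2 at x≈12.57 (right), 5–1 at x≈16.01 (right) → 2 crossings.
Iota: 2–3 at x≈10.12 (right), 7–1 at x≈18.30 (right) → 2 crossings.
Epsilon: 1–2 at x≈7.93 (right), 4–1 at x≈10.14 (right) → 2 crossings.
Alpha: no edge straddles that height → 0 crossings.
Kappa: no edge straddles that height → 0 crossings.
All counts are even, so the point lies outside every listed polygon.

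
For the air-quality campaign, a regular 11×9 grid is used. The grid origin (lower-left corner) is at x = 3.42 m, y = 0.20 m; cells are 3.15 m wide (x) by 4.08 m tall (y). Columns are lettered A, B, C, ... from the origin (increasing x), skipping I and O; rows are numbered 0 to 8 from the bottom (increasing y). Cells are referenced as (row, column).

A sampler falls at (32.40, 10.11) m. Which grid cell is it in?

Column index: ⌊(32.40 − 3.42) / 3.15⌋ = ⌊9.200⌋ = 9 → column K
Row offset from origin: ⌊(10.11 − 0.20) / 4.08⌋ = ⌊2.429⌋ = 2 → row 2

(2, K)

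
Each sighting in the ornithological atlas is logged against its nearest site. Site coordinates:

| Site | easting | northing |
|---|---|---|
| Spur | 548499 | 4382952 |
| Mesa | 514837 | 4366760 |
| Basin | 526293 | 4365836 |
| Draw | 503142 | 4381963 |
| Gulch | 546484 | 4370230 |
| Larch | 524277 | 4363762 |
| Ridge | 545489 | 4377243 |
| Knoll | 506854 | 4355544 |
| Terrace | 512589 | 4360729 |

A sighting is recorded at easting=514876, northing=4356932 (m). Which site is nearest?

Terrace

Squared distances to each site:
Spur: 1807546529.000; Mesa: 96591105.000; Basin: 209629105.000; Draw: 764237717.000; Gulch: 1175902468.000; Larch: 135027701.000; Ridge: 1349692490.000; Knoll: 66279028.000; Terrace: 19647578.000.
Minimum at Terrace.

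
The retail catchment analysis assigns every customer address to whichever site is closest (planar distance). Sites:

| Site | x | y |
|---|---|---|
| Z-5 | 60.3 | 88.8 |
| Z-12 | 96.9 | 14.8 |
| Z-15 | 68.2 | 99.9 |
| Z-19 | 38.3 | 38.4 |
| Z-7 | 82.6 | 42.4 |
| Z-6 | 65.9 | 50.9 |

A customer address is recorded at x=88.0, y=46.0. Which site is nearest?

Squared distances to each site:
Z-5: 2599.130; Z-12: 1052.650; Z-15: 3297.250; Z-19: 2527.850; Z-7: 42.120; Z-6: 512.420.
Minimum at Z-7.

Z-7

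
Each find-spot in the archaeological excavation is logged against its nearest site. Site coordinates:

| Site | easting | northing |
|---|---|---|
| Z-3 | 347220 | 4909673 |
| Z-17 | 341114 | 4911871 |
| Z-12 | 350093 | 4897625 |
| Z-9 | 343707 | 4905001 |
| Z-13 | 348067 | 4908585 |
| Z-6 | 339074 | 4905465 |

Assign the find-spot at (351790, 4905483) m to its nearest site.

Squared distances to each site:
Z-3: 38441000.000; Z-17: 154783520.000; Z-12: 64627973.000; Z-9: 65567213.000; Z-13: 23483133.000; Z-6: 161696980.000.
Minimum at Z-13.

Z-13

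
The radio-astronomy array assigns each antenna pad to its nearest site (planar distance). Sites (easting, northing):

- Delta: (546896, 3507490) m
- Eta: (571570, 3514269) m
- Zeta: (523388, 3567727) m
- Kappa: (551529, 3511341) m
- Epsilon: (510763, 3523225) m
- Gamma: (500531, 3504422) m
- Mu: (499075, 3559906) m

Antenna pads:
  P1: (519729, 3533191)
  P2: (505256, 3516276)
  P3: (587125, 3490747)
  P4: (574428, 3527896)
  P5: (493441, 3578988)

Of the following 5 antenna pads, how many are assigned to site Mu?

1

P1 → Epsilon
P2 → Epsilon
P3 → Eta
P4 → Eta
P5 → Mu
1 of the 5 goes to Mu.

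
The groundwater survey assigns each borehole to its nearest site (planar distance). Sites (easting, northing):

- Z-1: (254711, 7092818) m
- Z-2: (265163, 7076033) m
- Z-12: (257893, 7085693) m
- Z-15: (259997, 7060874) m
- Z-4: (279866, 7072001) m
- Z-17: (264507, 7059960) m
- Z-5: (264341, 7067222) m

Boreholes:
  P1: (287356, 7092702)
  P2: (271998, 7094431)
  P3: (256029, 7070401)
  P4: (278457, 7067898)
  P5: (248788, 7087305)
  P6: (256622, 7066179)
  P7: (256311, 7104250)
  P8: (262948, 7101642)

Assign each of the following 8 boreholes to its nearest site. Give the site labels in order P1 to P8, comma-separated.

Z-4, Z-12, Z-5, Z-4, Z-1, Z-15, Z-1, Z-1

P1 → Z-4 (d²=484631501.00)
P2 → Z-12 (d²=275303669.00)
P3 → Z-5 (d²=79195385.00)
P4 → Z-4 (d²=18819890.00)
P5 → Z-1 (d²=65475098.00)
P6 → Z-15 (d²=39533650.00)
P7 → Z-1 (d²=133250624.00)
P8 → Z-1 (d²=145711145.00)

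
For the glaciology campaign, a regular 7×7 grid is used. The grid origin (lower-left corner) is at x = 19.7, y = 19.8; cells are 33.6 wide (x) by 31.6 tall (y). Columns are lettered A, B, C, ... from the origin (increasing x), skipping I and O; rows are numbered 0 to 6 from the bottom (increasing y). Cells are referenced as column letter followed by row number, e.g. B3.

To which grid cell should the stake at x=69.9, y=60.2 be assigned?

B1

Column index: ⌊(69.9 − 19.7) / 33.6⌋ = ⌊1.494⌋ = 1 → column B
Row offset from origin: ⌊(60.2 − 19.8) / 31.6⌋ = ⌊1.278⌋ = 1 → row 1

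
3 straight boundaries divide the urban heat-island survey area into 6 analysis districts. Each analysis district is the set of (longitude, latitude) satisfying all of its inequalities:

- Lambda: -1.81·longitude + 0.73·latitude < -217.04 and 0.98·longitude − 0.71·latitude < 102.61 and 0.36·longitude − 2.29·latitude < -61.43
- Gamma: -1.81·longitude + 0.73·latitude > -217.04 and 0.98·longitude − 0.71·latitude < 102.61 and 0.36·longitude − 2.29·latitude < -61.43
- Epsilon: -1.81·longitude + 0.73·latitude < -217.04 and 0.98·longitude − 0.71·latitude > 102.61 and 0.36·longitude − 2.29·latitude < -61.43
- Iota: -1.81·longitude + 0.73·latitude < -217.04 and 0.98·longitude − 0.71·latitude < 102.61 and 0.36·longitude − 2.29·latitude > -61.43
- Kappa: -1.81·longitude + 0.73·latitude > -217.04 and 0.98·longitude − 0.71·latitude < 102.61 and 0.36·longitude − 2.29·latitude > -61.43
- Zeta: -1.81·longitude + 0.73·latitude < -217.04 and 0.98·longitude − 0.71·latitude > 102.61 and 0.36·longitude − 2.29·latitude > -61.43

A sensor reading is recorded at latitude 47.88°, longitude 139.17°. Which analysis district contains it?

Kappa

-1.81·139.17 + 0.73·47.88 = -216.945, which is > -217.04
0.98·139.17 − 0.71·47.88 = 102.392, which is < 102.61
0.36·139.17 − 2.29·47.88 = -59.544, which is > -61.43
This sign pattern matches Kappa.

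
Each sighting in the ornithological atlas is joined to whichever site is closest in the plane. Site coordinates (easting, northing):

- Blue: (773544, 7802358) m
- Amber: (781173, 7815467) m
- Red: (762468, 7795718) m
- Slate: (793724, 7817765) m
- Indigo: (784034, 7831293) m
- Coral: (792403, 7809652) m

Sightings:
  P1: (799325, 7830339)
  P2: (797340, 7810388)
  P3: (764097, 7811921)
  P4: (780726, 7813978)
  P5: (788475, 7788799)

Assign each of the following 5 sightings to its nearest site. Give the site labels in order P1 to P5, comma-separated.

Slate, Coral, Blue, Amber, Blue

P1 → Slate (d²=189476677.00)
P2 → Coral (d²=24915665.00)
P3 → Blue (d²=180696778.00)
P4 → Amber (d²=2416930.00)
P5 → Blue (d²=406781242.00)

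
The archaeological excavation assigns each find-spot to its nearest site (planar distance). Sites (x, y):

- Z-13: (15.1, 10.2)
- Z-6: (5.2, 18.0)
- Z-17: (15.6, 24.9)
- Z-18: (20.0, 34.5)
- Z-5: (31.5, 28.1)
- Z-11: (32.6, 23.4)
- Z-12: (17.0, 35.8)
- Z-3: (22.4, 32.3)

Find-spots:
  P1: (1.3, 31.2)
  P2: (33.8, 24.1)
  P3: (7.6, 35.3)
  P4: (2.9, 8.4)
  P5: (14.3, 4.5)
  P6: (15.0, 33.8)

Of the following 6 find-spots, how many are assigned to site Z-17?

P1 → Z-6
P2 → Z-11
P3 → Z-12
P4 → Z-6
P5 → Z-13
P6 → Z-12
0 of the 6 go to Z-17.

0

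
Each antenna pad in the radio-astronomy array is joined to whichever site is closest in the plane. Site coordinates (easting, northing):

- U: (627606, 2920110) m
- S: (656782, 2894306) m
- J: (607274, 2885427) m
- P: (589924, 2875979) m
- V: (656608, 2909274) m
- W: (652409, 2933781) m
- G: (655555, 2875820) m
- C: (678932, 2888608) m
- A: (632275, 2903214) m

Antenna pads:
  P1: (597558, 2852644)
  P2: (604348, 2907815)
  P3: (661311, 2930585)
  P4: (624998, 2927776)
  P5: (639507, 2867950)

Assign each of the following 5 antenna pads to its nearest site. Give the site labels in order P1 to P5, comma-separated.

P1 → P (d²=602800181.00)
P2 → J (d²=509784020.00)
P3 → W (d²=89460020.00)
P4 → U (d²=65569220.00)
P5 → G (d²=319475204.00)

P, J, W, U, G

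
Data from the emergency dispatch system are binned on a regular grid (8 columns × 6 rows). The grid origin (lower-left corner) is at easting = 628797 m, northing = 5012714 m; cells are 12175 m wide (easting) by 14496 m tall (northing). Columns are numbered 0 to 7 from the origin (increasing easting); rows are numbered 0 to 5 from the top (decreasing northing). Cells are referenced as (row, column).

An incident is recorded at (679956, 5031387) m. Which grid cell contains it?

(4, 4)

Column index: ⌊(679956 − 628797) / 12175⌋ = ⌊4.202⌋ = 4
Row offset from origin: ⌊(5031387 − 5012714) / 14496⌋ = ⌊1.288⌋ = 1 → row 4 (counted from top)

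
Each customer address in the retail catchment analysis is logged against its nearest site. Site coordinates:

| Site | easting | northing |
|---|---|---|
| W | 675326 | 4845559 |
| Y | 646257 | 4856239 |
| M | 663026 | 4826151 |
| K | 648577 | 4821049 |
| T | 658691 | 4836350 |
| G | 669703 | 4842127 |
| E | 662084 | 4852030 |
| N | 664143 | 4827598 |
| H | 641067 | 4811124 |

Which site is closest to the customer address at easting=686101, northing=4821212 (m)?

Squared distances to each site:
W: 708877034.000; Y: 2814435065.000; M: 556849346.000; K: 1408077145.000; T: 980467144.000; G: 706331629.000; E: 1526565413.000; N: 522934760.000; H: 2129828900.000.
Minimum at N.

N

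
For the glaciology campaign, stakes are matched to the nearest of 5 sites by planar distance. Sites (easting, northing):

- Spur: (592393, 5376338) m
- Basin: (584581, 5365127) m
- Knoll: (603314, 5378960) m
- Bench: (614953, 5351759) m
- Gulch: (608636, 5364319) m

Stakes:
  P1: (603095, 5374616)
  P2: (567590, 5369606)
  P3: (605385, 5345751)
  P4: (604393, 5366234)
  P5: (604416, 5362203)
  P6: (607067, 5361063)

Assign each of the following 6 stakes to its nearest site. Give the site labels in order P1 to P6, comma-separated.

Knoll, Basin, Bench, Gulch, Gulch, Gulch

P1 → Knoll (d²=18918297.00)
P2 → Basin (d²=308755522.00)
P3 → Bench (d²=127642688.00)
P4 → Gulch (d²=21670274.00)
P5 → Gulch (d²=22285856.00)
P6 → Gulch (d²=13063297.00)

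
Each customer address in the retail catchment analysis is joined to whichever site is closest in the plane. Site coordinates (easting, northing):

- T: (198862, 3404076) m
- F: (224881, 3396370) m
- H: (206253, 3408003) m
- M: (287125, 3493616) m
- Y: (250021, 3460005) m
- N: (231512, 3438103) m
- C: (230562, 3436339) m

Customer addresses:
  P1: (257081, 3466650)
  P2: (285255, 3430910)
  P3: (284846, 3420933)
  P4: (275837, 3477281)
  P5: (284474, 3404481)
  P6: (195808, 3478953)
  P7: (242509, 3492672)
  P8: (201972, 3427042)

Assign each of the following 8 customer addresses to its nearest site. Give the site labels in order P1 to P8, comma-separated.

P1 → Y (d²=93999625.00)
P2 → Y (d²=2087953781.00)
P3 → Y (d²=2739401809.00)
P4 → M (d²=394251169.00)
P5 → F (d²=3617113970.00)
P6 → N (d²=2943498116.00)
P7 → Y (d²=1123563033.00)
P8 → H (d²=380810482.00)

Y, Y, Y, M, F, N, Y, H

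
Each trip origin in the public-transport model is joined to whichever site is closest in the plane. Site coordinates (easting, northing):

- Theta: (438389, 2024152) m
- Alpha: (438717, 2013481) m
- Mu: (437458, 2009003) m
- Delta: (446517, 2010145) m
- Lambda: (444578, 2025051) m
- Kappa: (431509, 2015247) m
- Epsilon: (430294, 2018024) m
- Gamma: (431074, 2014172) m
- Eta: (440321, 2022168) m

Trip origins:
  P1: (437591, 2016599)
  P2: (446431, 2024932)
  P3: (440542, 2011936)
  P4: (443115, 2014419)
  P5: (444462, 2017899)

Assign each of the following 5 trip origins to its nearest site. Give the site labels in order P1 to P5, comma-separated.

Alpha, Lambda, Alpha, Alpha, Eta

P1 → Alpha (d²=10989800.00)
P2 → Lambda (d²=3447770.00)
P3 → Alpha (d²=5717650.00)
P4 → Alpha (d²=20222248.00)
P5 → Eta (d²=35372242.00)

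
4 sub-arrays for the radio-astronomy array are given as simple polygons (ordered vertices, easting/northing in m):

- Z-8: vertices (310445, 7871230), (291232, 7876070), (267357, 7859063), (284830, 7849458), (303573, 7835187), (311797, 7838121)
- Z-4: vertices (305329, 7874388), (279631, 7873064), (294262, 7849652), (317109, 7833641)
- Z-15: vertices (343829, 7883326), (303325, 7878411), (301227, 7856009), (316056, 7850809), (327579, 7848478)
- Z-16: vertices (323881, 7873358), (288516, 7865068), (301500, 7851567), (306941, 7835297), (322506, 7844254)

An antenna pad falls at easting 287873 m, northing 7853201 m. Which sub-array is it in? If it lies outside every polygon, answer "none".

Cast a ray rightward from (287873, 7853201). For each polygon, the edges (by vertex number in listed order) whose endpoints lie on opposite sides of northing = 7853201, where each meets that height, and whether that is right or left of the point:
Z-8: 3–4 at easting≈278020.9 (left), 6–1 at easting≈311181.2 (right) → 1 crossing.
Z-4: 2–3 at easting≈292044.1 (right), 4–1 at easting≈311454.2 (right) → 2 crossings.
Z-15: 3–4 at easting≈309234.7 (right), 5–1 at easting≈329781.4 (right) → 2 crossings.
Z-16: 2–3 at easting≈299928.6 (right), 5–1 at easting≈322928.7 (right) → 2 crossings.
Only Z-8 has an odd count, so the point is inside Z-8.

Z-8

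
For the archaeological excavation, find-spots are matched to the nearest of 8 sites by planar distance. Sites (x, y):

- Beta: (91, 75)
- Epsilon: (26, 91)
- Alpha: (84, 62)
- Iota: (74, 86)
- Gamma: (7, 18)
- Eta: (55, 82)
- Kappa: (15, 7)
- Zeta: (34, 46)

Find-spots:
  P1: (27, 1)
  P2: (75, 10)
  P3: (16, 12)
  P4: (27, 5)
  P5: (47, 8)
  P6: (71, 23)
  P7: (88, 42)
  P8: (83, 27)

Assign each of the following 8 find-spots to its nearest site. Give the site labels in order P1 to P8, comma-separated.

P1 → Kappa (d²=180.00)
P2 → Alpha (d²=2785.00)
P3 → Kappa (d²=26.00)
P4 → Kappa (d²=148.00)
P5 → Kappa (d²=1025.00)
P6 → Alpha (d²=1690.00)
P7 → Alpha (d²=416.00)
P8 → Alpha (d²=1226.00)

Kappa, Alpha, Kappa, Kappa, Kappa, Alpha, Alpha, Alpha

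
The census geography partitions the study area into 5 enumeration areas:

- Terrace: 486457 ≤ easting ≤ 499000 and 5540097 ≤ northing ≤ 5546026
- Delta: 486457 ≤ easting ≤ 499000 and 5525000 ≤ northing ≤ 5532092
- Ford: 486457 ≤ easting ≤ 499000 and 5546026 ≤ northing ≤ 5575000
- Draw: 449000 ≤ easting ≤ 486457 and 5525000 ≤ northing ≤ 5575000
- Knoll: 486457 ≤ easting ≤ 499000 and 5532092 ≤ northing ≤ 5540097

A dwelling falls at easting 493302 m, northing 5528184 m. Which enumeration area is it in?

Delta

The point has easting = 493302 and northing = 5528184.
Only Delta satisfies 486457 ≤ easting ≤ 499000 and 5525000 ≤ northing ≤ 5532092.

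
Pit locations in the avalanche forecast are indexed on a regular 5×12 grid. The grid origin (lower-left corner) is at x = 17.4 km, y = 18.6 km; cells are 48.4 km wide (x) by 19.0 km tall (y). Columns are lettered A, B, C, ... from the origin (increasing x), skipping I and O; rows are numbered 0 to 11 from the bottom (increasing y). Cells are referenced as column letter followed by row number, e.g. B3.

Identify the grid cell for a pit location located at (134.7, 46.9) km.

Column index: ⌊(134.7 − 17.4) / 48.4⌋ = ⌊2.424⌋ = 2 → column C
Row offset from origin: ⌊(46.9 − 18.6) / 19.0⌋ = ⌊1.489⌋ = 1 → row 1

C1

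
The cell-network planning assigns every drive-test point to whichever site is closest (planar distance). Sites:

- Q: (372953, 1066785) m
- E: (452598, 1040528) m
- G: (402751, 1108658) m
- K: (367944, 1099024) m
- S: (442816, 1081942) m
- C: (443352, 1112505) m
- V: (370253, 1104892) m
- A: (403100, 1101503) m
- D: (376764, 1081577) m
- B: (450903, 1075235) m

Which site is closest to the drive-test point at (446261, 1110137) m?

C

Squared distances to each site:
Q: 7253458768.000; E: 4885570450.000; G: 1895307541.000; K: 6257051258.000; S: 806826050.000; C: 14069705.000; V: 5804726089.000; A: 1937417877.000; D: 5645506609.000; B: 1239697768.000.
Minimum at C.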